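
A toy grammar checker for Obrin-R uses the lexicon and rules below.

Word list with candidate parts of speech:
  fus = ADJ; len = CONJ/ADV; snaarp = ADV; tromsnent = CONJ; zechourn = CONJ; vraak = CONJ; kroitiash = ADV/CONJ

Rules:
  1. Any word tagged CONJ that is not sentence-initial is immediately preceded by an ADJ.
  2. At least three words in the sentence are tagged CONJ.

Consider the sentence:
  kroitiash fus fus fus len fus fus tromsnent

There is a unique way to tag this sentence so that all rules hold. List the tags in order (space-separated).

Candidates per position — 1:kroitiash {ADV,CONJ}; 2:fus {ADJ}; 3:fus {ADJ}; 4:fus {ADJ}; 5:len {CONJ,ADV}; 6:fus {ADJ}; 7:fus {ADJ}; 8:tromsnent {CONJ}.
If word 1 were ADV, no tagging could satisfy rule 2; so word 1 is CONJ.
If word 5 were ADV, no tagging could satisfy rule 2; so word 5 is CONJ.
So the tagging must be: CONJ ADJ ADJ ADJ CONJ ADJ ADJ CONJ.
Rule-by-rule: rule 1 ok; rule 2 ok.

CONJ ADJ ADJ ADJ CONJ ADJ ADJ CONJ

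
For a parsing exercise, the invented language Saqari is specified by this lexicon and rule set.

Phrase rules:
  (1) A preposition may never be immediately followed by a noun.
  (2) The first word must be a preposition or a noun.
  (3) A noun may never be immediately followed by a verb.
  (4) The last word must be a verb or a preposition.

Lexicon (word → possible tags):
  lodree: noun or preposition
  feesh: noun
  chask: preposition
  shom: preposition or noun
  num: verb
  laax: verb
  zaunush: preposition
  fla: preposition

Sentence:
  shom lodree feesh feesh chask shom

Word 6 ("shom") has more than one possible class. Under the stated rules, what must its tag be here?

preposition

Candidates per position — 1:shom {preposition,noun}; 2:lodree {noun,preposition}; 3:feesh {noun}; 4:feesh {noun}; 5:chask {preposition}; 6:shom {preposition,noun}.
Position 1: tagging it preposition would leave rule 1 unsatisfiable, so it must be noun.
Position 2: tagging it preposition would leave rule 1 unsatisfiable, so it must be noun.
Position 6: tagging it noun would leave rule 1 unsatisfiable, so it must be preposition.
The unique satisfying tagging is: noun noun noun noun preposition preposition.
Rule-by-rule: rule 1 satisfied; rule 2 satisfied; rule 3 satisfied; rule 4 satisfied.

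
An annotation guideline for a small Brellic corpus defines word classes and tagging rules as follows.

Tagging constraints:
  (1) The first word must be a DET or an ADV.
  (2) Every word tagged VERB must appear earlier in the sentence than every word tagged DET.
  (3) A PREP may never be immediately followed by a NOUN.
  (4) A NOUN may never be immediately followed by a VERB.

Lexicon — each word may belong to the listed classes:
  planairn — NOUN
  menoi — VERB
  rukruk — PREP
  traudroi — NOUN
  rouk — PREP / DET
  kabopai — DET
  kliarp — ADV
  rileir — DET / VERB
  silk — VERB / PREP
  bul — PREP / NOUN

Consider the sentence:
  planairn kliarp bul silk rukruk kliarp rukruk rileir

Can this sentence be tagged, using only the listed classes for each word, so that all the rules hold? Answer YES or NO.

NO

Candidates per position — 1:planairn {NOUN}; 2:kliarp {ADV}; 3:bul {PREP,NOUN}; 4:silk {VERB,PREP}; 5:rukruk {PREP}; 6:kliarp {ADV}; 7:rukruk {PREP}; 8:rileir {DET,VERB}.
Rule 1 cannot be satisfied by any choice of tags from the lexicon.
So there is no consistent tagging.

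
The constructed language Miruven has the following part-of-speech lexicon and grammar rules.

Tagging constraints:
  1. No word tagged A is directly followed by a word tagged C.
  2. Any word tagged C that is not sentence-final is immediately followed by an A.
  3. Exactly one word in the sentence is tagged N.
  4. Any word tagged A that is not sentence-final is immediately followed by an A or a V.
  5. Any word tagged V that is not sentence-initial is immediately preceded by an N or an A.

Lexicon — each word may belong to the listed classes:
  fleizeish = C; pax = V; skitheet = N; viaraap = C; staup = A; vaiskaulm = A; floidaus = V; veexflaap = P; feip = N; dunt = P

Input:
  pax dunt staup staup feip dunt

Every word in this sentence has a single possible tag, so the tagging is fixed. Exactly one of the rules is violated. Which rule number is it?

Fixed tagging: V P A A N P.
Rule check: R1 pass, R2 pass, R3 pass, R4 fail, R5 pass.
Only rule 4 fails.

4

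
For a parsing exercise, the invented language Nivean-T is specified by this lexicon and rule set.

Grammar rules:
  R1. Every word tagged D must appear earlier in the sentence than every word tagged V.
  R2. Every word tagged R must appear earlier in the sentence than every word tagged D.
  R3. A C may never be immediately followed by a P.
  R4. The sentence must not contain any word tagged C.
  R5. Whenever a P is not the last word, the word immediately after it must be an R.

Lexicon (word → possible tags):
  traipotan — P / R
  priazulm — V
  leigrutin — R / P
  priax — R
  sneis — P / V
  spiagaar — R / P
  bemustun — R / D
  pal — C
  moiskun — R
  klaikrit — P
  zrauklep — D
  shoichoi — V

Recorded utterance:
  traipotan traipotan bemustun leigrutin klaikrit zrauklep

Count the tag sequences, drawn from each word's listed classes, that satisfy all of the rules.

0

Candidates per position — 1:traipotan {P,R}; 2:traipotan {P,R}; 3:bemustun {R,D}; 4:leigrutin {R,P}; 5:klaikrit {P}; 6:zrauklep {D}.
There are 16 candidate sequences in total.
Rule 5 cannot be satisfied by any choice of tags from the lexicon.
So there is no consistent tagging.
Count = 0.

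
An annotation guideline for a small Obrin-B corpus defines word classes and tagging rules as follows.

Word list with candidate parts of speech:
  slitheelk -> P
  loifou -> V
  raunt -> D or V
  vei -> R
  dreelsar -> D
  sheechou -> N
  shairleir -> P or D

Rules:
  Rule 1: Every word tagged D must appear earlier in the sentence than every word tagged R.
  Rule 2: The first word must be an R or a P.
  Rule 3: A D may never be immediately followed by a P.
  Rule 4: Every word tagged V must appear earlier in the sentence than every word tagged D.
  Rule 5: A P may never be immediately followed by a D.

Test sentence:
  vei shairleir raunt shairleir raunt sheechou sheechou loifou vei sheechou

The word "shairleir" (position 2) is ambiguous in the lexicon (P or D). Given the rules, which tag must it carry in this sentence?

P

Candidates per position — 1:vei {R}; 2:shairleir {P,D}; 3:raunt {D,V}; 4:shairleir {P,D}; 5:raunt {D,V}; 6:sheechou {N}; 7:sheechou {N}; 8:loifou {V}; 9:vei {R}; 10:sheechou {N}.
At position 2, choosing D makes rule 1 impossible to satisfy; hence P.
At position 3, choosing D makes rule 1 impossible to satisfy; hence V.
At position 4, choosing D makes rule 1 impossible to satisfy; hence P.
At position 5, choosing D makes rule 1 impossible to satisfy; hence V.
That leaves exactly one tagging: R P V P V N N V R N.
Verifying each rule — rule 1 holds; rule 2 holds; rule 3 holds; rule 4 holds; rule 5 holds.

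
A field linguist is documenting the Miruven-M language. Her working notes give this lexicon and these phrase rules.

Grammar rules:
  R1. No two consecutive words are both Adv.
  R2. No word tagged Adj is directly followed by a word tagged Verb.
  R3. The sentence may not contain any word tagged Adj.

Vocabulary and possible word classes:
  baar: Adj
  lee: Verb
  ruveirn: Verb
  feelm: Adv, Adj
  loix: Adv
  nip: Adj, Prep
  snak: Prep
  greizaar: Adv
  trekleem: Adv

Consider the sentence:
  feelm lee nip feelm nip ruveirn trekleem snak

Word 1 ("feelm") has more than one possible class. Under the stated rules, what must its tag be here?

Candidates per position — 1:feelm {Adv,Adj}; 2:lee {Verb}; 3:nip {Adj,Prep}; 4:feelm {Adv,Adj}; 5:nip {Adj,Prep}; 6:ruveirn {Verb}; 7:trekleem {Adv}; 8:snak {Prep}.
Position 1: Adj is ruled out by rule 2; that leaves Adv.
Position 3: Adj is ruled out by rule 3; that leaves Prep.
Position 4: Adj is ruled out by rule 3; that leaves Adv.
Position 5: Adj is ruled out by rule 2; that leaves Prep.
The only consistent sequence is: Adv Verb Prep Adv Prep Verb Adv Prep.
Check: rule 1 ok; rule 2 ok; rule 3 ok.

Adv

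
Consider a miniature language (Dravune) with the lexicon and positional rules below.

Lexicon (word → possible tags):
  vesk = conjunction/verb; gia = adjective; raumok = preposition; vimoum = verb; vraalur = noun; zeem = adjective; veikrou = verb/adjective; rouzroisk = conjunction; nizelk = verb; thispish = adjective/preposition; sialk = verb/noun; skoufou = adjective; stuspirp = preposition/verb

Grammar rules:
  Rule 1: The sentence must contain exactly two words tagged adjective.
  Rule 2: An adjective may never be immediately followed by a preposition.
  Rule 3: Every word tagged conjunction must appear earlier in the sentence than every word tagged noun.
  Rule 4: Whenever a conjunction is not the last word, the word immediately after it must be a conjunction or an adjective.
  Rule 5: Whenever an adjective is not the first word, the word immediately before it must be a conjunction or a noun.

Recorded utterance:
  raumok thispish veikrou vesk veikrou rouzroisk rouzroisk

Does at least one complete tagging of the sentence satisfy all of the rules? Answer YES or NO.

Candidates per position — 1:raumok {preposition}; 2:thispish {adjective,preposition}; 3:veikrou {verb,adjective}; 4:vesk {conjunction,verb}; 5:veikrou {verb,adjective}; 6:rouzroisk {conjunction}; 7:rouzroisk {conjunction}.
Every candidate sequence violates at least one rule; no consistent tagging exists.

NO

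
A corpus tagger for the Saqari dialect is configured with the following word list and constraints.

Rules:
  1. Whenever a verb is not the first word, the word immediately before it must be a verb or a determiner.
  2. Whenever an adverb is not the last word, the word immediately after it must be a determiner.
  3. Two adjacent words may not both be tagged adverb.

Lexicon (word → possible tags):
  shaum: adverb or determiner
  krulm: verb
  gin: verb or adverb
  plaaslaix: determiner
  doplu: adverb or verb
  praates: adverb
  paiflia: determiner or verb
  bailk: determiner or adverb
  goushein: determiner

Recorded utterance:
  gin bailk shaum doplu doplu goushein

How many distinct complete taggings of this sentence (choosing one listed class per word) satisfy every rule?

6

Candidates per position — 1:gin {verb,adverb}; 2:bailk {determiner,adverb}; 3:shaum {adverb,determiner}; 4:doplu {adverb,verb}; 5:doplu {adverb,verb}; 6:goushein {determiner}.
There are 32 candidate sequences in total.
Checking each against the rules leaves 6 sequences.
Count = 6.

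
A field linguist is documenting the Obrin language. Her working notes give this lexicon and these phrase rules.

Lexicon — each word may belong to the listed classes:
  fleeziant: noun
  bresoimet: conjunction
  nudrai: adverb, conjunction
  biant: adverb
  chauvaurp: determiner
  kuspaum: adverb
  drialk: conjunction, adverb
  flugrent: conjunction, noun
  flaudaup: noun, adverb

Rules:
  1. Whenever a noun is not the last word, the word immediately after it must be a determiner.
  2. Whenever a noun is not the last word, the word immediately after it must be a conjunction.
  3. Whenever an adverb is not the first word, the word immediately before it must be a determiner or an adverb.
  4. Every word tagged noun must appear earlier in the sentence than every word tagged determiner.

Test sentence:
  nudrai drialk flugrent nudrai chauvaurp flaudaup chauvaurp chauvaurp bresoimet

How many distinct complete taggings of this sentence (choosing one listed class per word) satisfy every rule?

3

Candidates per position — 1:nudrai {adverb,conjunction}; 2:drialk {conjunction,adverb}; 3:flugrent {conjunction,noun}; 4:nudrai {adverb,conjunction}; 5:chauvaurp {determiner}; 6:flaudaup {noun,adverb}; 7:chauvaurp {determiner}; 8:chauvaurp {determiner}; 9:bresoimet {conjunction}.
There are 32 candidate sequences in total.
The sequences that satisfy every rule: adverb conjunction conjunction conjunction determiner adverb determiner determiner conjunction; adverb adverb conjunction conjunction determiner adverb determiner determiner conjunction; conjunction conjunction conjunction conjunction determiner adverb determiner determiner conjunction.
Count = 3.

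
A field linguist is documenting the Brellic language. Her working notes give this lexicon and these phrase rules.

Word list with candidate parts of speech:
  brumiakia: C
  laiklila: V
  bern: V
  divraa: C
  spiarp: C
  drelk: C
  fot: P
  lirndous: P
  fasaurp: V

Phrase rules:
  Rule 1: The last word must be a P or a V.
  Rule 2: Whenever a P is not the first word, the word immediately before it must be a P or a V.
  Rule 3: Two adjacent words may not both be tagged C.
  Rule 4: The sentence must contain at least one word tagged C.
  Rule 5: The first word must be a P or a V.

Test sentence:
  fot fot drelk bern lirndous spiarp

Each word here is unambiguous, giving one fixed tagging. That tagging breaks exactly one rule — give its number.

Fixed tagging: P P C V P C.
Checking each rule: R1 fail, R2 pass, R3 pass, R4 pass, R5 pass.
Only rule 1 fails.

1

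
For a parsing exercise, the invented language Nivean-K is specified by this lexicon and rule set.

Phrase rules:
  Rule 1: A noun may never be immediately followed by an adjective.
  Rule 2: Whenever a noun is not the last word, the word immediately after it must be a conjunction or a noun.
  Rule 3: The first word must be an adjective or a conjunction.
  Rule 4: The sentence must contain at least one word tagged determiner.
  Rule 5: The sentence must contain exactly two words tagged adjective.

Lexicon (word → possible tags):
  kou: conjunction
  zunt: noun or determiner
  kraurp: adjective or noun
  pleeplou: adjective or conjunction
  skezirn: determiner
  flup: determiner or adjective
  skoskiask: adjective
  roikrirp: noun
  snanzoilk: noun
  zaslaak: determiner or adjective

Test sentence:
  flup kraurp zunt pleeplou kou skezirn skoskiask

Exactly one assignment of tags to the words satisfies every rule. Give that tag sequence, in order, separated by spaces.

Candidates per position — 1:flup {determiner,adjective}; 2:kraurp {adjective,noun}; 3:zunt {noun,determiner}; 4:pleeplou {adjective,conjunction}; 5:kou {conjunction}; 6:skezirn {determiner}; 7:skoskiask {adjective}.
Position 1: determiner is ruled out by rule 3; that leaves adjective.
Position 2: adjective is ruled out by rule 5; that leaves noun.
Position 3: determiner is ruled out by rule 2; that leaves noun.
Position 4: adjective is ruled out by rule 1; that leaves conjunction.
The unique satisfying tagging is: adjective noun noun conjunction conjunction determiner adjective.
Verifying each rule — rule 1 ✓; rule 2 ✓; rule 3 ✓; rule 4 ✓; rule 5 ✓.

adjective noun noun conjunction conjunction determiner adjective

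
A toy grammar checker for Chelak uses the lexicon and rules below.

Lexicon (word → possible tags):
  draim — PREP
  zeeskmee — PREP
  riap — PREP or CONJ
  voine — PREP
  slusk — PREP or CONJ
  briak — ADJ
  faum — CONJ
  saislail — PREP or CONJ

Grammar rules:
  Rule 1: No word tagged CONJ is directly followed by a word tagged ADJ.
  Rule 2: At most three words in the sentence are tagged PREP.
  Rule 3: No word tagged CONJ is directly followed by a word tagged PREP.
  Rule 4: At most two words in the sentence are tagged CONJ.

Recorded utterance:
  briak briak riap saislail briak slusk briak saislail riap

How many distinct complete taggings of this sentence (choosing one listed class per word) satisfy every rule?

1

Candidates per position — 1:briak {ADJ}; 2:briak {ADJ}; 3:riap {PREP,CONJ}; 4:saislail {PREP,CONJ}; 5:briak {ADJ}; 6:slusk {PREP,CONJ}; 7:briak {ADJ}; 8:saislail {PREP,CONJ}; 9:riap {PREP,CONJ}.
There are 32 candidate sequences in total.
The sequences that satisfy every rule: ADJ ADJ PREP PREP ADJ PREP ADJ CONJ CONJ.
Count = 1.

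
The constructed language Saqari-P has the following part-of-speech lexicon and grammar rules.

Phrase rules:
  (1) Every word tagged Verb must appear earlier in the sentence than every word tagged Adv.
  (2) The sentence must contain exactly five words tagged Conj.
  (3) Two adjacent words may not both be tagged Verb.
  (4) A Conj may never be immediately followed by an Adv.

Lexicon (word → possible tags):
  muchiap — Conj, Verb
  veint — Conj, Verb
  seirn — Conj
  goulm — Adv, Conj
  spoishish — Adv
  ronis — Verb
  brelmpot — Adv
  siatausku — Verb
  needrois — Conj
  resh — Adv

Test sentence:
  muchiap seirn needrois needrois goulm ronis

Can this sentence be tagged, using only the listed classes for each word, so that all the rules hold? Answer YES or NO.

Candidates per position — 1:muchiap {Conj,Verb}; 2:seirn {Conj}; 3:needrois {Conj}; 4:needrois {Conj}; 5:goulm {Adv,Conj}; 6:ronis {Verb}.
One satisfying assignment: Conj Conj Conj Conj Conj Verb.
Verifying each rule — rule 1 holds; rule 2 holds; rule 3 holds; rule 4 holds.

YES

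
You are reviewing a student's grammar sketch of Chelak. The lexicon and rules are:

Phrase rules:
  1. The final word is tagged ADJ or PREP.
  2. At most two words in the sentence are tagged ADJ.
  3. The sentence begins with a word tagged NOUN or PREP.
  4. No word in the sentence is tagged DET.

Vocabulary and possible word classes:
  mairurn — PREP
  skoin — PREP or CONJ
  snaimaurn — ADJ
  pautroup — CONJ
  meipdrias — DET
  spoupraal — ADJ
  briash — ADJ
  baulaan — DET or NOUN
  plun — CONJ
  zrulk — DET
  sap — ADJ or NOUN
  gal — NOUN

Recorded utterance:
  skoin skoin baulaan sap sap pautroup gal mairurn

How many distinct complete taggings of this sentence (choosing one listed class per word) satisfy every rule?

Candidates per position — 1:skoin {PREP,CONJ}; 2:skoin {PREP,CONJ}; 3:baulaan {DET,NOUN}; 4:sap {ADJ,NOUN}; 5:sap {ADJ,NOUN}; 6:pautroup {CONJ}; 7:gal {NOUN}; 8:mairurn {PREP}.
There are 32 candidate sequences in total.
Checking each against the rules leaves 8 sequences.
Count = 8.

8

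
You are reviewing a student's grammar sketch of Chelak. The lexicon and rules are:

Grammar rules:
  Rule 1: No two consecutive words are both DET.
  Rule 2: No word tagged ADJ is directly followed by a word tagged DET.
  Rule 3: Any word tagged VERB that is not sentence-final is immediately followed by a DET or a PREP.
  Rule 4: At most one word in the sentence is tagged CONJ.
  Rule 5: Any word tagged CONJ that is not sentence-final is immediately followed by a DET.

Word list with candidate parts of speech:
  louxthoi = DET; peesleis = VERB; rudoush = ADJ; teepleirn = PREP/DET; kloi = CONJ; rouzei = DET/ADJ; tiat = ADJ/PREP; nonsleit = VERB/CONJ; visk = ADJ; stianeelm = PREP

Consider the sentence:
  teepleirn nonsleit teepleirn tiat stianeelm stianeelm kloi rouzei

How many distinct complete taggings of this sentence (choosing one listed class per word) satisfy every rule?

Candidates per position — 1:teepleirn {PREP,DET}; 2:nonsleit {VERB,CONJ}; 3:teepleirn {PREP,DET}; 4:tiat {ADJ,PREP}; 5:stianeelm {PREP}; 6:stianeelm {PREP}; 7:kloi {CONJ}; 8:rouzei {DET,ADJ}.
There are 32 candidate sequences in total.
Checking each against the rules leaves 8 sequences.
Count = 8.

8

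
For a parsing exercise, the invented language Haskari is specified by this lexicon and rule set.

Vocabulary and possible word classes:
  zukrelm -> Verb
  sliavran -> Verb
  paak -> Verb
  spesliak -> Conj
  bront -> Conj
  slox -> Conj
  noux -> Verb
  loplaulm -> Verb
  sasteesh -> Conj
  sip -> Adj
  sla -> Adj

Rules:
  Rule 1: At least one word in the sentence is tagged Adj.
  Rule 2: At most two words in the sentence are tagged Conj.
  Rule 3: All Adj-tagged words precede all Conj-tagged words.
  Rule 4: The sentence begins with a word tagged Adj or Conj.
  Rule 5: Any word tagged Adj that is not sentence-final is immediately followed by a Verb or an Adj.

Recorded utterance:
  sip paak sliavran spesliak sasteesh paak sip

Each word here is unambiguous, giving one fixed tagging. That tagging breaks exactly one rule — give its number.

3

Fixed tagging: Adj Verb Verb Conj Conj Verb Adj.
Rule check: R1 pass, R2 pass, R3 fail, R4 pass, R5 pass.
Only rule 3 fails.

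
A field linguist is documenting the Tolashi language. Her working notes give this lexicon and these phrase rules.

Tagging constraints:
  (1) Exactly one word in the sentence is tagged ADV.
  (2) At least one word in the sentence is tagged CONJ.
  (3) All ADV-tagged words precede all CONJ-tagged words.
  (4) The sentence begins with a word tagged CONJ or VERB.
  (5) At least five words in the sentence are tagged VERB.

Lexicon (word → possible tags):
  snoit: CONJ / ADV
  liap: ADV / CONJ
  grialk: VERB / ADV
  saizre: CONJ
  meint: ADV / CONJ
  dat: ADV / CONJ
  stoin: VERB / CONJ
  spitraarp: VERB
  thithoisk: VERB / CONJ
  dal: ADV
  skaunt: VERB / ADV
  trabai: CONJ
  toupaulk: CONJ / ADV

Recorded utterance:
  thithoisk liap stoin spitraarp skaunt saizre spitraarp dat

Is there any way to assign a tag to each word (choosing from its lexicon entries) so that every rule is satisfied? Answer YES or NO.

YES

Candidates per position — 1:thithoisk {VERB,CONJ}; 2:liap {ADV,CONJ}; 3:stoin {VERB,CONJ}; 4:spitraarp {VERB}; 5:skaunt {VERB,ADV}; 6:saizre {CONJ}; 7:spitraarp {VERB}; 8:dat {ADV,CONJ}.
One satisfying assignment: VERB ADV VERB VERB VERB CONJ VERB CONJ.
Checking: rule 1 holds; rule 2 holds; rule 3 holds; rule 4 holds; rule 5 holds.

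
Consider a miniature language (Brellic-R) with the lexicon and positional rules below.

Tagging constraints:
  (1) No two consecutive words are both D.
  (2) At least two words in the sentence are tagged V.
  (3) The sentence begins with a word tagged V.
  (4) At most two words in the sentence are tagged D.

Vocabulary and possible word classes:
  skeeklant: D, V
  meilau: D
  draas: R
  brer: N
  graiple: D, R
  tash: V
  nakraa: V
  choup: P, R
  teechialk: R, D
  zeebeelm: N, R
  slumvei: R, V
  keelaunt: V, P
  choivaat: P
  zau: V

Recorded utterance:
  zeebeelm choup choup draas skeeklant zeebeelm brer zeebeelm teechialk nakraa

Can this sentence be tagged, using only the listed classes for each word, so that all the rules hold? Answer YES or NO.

NO

Candidates per position — 1:zeebeelm {N,R}; 2:choup {P,R}; 3:choup {P,R}; 4:draas {R}; 5:skeeklant {D,V}; 6:zeebeelm {N,R}; 7:brer {N}; 8:zeebeelm {N,R}; 9:teechialk {R,D}; 10:nakraa {V}.
Rule 3 cannot be satisfied by any choice of tags from the lexicon.
So there is no consistent tagging.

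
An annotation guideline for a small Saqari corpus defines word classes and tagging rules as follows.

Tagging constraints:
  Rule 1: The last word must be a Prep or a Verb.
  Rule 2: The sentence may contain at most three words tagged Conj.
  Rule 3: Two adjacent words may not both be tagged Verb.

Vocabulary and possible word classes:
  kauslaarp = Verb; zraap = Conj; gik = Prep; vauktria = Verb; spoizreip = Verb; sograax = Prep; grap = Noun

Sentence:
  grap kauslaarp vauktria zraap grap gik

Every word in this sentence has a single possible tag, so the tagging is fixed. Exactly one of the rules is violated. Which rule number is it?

3

Fixed tagging: Noun Verb Verb Conj Noun Prep.
Rule check: R1 pass, R2 pass, R3 fail.
Only rule 3 fails.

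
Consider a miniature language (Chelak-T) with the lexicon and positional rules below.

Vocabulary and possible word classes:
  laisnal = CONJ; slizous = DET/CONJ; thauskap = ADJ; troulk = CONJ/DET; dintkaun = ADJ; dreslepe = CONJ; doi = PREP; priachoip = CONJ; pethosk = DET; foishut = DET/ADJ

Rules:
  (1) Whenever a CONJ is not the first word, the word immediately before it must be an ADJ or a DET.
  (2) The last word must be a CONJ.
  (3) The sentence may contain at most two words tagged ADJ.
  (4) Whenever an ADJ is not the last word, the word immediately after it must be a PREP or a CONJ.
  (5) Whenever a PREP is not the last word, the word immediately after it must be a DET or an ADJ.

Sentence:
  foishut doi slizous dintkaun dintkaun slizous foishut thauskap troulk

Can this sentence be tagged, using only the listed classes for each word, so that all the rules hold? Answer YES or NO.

Candidates per position — 1:foishut {DET,ADJ}; 2:doi {PREP}; 3:slizous {DET,CONJ}; 4:dintkaun {ADJ}; 5:dintkaun {ADJ}; 6:slizous {DET,CONJ}; 7:foishut {DET,ADJ}; 8:thauskap {ADJ}; 9:troulk {CONJ,DET}.
Rule 3 cannot be satisfied by any choice of tags from the lexicon.
So there is no consistent tagging.

NO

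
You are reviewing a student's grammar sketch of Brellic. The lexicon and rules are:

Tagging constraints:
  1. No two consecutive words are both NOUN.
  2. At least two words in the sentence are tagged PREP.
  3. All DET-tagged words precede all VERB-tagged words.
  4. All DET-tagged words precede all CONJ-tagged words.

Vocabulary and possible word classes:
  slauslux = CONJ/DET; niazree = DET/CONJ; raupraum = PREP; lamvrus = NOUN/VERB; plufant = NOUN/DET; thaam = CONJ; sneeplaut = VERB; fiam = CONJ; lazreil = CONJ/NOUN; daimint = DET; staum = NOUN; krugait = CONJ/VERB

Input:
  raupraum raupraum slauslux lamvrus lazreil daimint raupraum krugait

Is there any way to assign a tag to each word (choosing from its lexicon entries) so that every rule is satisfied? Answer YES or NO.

NO

Candidates per position — 1:raupraum {PREP}; 2:raupraum {PREP}; 3:slauslux {CONJ,DET}; 4:lamvrus {NOUN,VERB}; 5:lazreil {CONJ,NOUN}; 6:daimint {DET}; 7:raupraum {PREP}; 8:krugait {CONJ,VERB}.
Every candidate sequence violates at least one rule; no consistent tagging exists.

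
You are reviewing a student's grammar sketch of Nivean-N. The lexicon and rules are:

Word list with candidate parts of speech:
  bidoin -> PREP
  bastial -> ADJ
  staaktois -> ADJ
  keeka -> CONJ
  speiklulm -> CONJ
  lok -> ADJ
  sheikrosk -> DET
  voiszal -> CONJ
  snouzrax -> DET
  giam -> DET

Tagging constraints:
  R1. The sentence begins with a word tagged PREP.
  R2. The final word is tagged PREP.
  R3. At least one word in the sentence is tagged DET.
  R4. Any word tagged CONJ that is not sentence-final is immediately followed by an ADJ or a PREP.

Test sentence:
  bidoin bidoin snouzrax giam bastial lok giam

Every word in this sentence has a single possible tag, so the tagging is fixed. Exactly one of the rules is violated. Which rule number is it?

Fixed tagging: PREP PREP DET DET ADJ ADJ DET.
Applying the rules: R1 ✓, R2 ✗, R3 ✓, R4 ✓.
Only rule 2 fails.

2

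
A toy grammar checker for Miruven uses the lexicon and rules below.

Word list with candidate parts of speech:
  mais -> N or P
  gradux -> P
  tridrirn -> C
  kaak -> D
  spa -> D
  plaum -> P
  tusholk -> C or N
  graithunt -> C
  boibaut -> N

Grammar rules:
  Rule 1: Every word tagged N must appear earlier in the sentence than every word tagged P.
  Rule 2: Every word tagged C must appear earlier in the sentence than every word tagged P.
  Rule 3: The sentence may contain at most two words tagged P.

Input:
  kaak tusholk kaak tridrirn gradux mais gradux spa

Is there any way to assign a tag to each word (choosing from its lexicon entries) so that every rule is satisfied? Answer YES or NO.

Candidates per position — 1:kaak {D}; 2:tusholk {C,N}; 3:kaak {D}; 4:tridrirn {C}; 5:gradux {P}; 6:mais {N,P}; 7:gradux {P}; 8:spa {D}.
Every candidate sequence violates at least one rule; no consistent tagging exists.

NO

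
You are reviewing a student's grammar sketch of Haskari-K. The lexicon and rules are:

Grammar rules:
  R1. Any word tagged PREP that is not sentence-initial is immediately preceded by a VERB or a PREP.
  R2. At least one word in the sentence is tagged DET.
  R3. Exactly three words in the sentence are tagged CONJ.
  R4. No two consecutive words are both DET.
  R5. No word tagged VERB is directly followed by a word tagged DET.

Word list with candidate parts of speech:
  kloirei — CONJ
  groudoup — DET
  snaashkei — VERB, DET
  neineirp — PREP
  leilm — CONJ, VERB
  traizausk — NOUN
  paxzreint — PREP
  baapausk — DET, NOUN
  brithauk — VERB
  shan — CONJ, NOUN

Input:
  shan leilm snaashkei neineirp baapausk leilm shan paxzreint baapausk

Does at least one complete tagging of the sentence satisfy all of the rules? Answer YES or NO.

Candidates per position — 1:shan {CONJ,NOUN}; 2:leilm {CONJ,VERB}; 3:snaashkei {VERB,DET}; 4:neineirp {PREP}; 5:baapausk {DET,NOUN}; 6:leilm {CONJ,VERB}; 7:shan {CONJ,NOUN}; 8:paxzreint {PREP}; 9:baapausk {DET,NOUN}.
Rule 1 cannot be satisfied by any choice of tags from the lexicon.
So there is no consistent tagging.

NO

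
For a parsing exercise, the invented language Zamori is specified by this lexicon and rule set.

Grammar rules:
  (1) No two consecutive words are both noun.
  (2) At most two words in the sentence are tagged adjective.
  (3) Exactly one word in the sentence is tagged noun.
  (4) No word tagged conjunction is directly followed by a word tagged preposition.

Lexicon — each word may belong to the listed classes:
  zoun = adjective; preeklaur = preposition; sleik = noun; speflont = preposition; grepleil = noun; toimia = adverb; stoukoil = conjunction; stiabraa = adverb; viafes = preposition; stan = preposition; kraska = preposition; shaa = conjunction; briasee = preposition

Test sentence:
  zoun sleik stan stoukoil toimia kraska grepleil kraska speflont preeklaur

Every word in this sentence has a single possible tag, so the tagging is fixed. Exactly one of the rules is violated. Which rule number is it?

Fixed tagging: adjective noun preposition conjunction adverb preposition noun preposition preposition preposition.
Rule check: R1 holds, R2 holds, R3 violated, R4 holds.
Only rule 3 fails.

3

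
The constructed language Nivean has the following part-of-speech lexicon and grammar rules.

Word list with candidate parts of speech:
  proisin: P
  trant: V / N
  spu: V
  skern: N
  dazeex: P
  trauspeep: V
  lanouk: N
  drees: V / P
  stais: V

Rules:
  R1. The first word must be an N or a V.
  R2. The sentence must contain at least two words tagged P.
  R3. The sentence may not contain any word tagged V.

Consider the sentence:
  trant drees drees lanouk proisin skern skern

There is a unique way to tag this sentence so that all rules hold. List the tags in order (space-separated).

N P P N P N N

Candidates per position — 1:trant {V,N}; 2:drees {V,P}; 3:drees {V,P}; 4:lanouk {N}; 5:proisin {P}; 6:skern {N}; 7:skern {N}.
Position 1: V is ruled out by rule 3; that leaves N.
Position 2: V is ruled out by rule 3; that leaves P.
Position 3: V is ruled out by rule 3; that leaves P.
That leaves exactly one tagging: N P P N P N N.
Checking: rule 1 ✓; rule 2 ✓; rule 3 ✓.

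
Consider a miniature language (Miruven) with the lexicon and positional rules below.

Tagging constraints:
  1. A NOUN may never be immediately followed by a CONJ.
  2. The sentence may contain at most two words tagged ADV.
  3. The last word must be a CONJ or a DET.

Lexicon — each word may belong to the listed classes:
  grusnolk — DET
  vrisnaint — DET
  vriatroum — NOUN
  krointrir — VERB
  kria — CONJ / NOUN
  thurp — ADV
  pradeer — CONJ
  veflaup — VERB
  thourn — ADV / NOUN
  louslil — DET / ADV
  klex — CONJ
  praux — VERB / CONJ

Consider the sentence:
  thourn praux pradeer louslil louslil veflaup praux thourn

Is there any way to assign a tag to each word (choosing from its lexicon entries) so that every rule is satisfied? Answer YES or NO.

Candidates per position — 1:thourn {ADV,NOUN}; 2:praux {VERB,CONJ}; 3:pradeer {CONJ}; 4:louslil {DET,ADV}; 5:louslil {DET,ADV}; 6:veflaup {VERB}; 7:praux {VERB,CONJ}; 8:thourn {ADV,NOUN}.
Rule 3 cannot be satisfied by any choice of tags from the lexicon.
So there is no consistent tagging.

NO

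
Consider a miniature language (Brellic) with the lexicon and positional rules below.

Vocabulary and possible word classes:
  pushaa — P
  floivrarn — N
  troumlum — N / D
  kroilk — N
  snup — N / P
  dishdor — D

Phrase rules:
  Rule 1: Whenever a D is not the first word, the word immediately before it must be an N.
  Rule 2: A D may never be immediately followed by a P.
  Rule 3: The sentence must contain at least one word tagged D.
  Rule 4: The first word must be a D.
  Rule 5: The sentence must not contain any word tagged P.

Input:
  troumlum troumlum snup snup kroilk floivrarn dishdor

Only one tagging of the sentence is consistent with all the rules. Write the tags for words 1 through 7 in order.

Candidates per position — 1:troumlum {N,D}; 2:troumlum {N,D}; 3:snup {N,P}; 4:snup {N,P}; 5:kroilk {N}; 6:floivrarn {N}; 7:dishdor {D}.
At position 1, choosing N makes rule 4 impossible to satisfy; hence D.
At position 2, choosing D makes rule 1 impossible to satisfy; hence N.
At position 3, choosing P makes rule 5 impossible to satisfy; hence N.
At position 4, choosing P makes rule 5 impossible to satisfy; hence N.
The unique satisfying tagging is: D N N N N N D.
Checking: rule 1 ok; rule 2 ok; rule 3 ok; rule 4 ok; rule 5 ok.

D N N N N N D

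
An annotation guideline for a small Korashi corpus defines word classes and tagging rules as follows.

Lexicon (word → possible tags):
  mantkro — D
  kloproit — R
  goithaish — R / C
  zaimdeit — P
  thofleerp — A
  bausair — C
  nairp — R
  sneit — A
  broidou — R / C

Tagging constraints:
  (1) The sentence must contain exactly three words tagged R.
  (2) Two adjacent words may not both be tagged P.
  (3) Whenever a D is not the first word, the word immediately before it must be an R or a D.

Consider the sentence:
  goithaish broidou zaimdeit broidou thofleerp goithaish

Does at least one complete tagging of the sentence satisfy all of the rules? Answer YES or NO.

Candidates per position — 1:goithaish {R,C}; 2:broidou {R,C}; 3:zaimdeit {P}; 4:broidou {R,C}; 5:thofleerp {A}; 6:goithaish {R,C}.
One satisfying assignment: R R P C A R.
Check: rule 1 ✓; rule 2 ✓; rule 3 ✓.

YES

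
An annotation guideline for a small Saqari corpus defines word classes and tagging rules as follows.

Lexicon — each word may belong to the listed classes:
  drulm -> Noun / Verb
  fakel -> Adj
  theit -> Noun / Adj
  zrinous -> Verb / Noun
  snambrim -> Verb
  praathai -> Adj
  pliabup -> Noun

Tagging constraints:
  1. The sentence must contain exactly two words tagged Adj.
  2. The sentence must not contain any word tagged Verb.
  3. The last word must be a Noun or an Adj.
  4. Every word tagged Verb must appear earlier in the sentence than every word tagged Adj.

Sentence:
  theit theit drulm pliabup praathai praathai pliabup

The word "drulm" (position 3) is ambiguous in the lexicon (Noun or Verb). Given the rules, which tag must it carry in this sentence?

Candidates per position — 1:theit {Noun,Adj}; 2:theit {Noun,Adj}; 3:drulm {Noun,Verb}; 4:pliabup {Noun}; 5:praathai {Adj}; 6:praathai {Adj}; 7:pliabup {Noun}.
At position 1, choosing Adj makes rule 1 impossible to satisfy; hence Noun.
At position 2, choosing Adj makes rule 1 impossible to satisfy; hence Noun.
At position 3, choosing Verb makes rule 2 impossible to satisfy; hence Noun.
So the tagging must be: Noun Noun Noun Noun Adj Adj Noun.
Verifying each rule — rule 1 ok; rule 2 ok; rule 3 ok; rule 4 ok.

Noun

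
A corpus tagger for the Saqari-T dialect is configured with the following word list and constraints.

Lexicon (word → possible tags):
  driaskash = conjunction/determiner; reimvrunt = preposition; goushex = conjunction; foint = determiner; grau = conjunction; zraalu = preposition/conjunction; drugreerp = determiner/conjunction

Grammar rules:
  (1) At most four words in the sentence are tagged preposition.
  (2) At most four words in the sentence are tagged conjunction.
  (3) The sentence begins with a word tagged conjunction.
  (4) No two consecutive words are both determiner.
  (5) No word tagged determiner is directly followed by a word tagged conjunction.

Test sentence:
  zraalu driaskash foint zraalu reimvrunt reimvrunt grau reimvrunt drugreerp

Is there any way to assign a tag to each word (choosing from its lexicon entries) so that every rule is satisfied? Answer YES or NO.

Candidates per position — 1:zraalu {preposition,conjunction}; 2:driaskash {conjunction,determiner}; 3:foint {determiner}; 4:zraalu {preposition,conjunction}; 5:reimvrunt {preposition}; 6:reimvrunt {preposition}; 7:grau {conjunction}; 8:reimvrunt {preposition}; 9:drugreerp {determiner,conjunction}.
One satisfying assignment: conjunction conjunction determiner preposition preposition preposition conjunction preposition conjunction.
Rule-by-rule: rule 1 ok; rule 2 ok; rule 3 ok; rule 4 ok; rule 5 ok.

YES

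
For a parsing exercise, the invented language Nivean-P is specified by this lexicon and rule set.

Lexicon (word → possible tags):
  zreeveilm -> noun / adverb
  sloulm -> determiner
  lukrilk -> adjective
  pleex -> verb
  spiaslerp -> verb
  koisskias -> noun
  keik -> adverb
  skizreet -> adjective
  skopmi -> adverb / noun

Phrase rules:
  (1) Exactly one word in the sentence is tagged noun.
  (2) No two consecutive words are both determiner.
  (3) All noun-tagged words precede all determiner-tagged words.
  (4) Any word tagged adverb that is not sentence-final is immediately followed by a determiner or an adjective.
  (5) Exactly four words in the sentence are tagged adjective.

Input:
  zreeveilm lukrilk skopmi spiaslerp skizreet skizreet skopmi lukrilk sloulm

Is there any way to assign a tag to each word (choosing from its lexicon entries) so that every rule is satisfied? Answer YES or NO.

Candidates per position — 1:zreeveilm {noun,adverb}; 2:lukrilk {adjective}; 3:skopmi {adverb,noun}; 4:spiaslerp {verb}; 5:skizreet {adjective}; 6:skizreet {adjective}; 7:skopmi {adverb,noun}; 8:lukrilk {adjective}; 9:sloulm {determiner}.
One satisfying assignment: adverb adjective noun verb adjective adjective adverb adjective determiner.
Rule-by-rule: rule 1 holds; rule 2 holds; rule 3 holds; rule 4 holds; rule 5 holds.

YES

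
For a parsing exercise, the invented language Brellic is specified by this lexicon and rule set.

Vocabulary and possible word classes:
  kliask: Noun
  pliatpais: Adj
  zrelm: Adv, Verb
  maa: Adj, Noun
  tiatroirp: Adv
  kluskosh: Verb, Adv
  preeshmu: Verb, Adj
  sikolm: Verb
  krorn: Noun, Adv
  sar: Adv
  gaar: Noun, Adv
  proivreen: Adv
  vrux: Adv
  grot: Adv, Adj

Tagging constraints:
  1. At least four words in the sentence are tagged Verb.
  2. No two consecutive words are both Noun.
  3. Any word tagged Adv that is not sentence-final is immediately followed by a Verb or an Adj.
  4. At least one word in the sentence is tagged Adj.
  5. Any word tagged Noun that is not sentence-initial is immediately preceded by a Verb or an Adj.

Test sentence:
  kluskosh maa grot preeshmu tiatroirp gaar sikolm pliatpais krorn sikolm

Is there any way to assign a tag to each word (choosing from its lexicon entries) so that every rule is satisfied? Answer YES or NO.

NO

Candidates per position — 1:kluskosh {Verb,Adv}; 2:maa {Adj,Noun}; 3:grot {Adv,Adj}; 4:preeshmu {Verb,Adj}; 5:tiatroirp {Adv}; 6:gaar {Noun,Adv}; 7:sikolm {Verb}; 8:pliatpais {Adj}; 9:krorn {Noun,Adv}; 10:sikolm {Verb}.
Rule 3 cannot be satisfied by any choice of tags from the lexicon.
So there is no consistent tagging.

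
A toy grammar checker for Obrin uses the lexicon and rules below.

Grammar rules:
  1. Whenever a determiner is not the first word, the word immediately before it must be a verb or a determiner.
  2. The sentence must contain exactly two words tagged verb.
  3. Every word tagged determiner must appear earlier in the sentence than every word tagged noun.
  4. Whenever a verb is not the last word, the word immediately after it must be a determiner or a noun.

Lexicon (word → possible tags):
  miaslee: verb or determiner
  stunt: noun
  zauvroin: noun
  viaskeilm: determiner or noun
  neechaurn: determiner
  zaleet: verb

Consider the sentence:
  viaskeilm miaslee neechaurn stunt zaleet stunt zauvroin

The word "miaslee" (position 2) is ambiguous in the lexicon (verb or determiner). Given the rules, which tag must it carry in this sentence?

Candidates per position — 1:viaskeilm {determiner,noun}; 2:miaslee {verb,determiner}; 3:neechaurn {determiner}; 4:stunt {noun}; 5:zaleet {verb}; 6:stunt {noun}; 7:zauvroin {noun}.
If word 1 were noun, no tagging could satisfy rule 3; so word 1 is determiner.
If word 2 were determiner, no tagging could satisfy rule 2; so word 2 is verb.
So the tagging must be: determiner verb determiner noun verb noun noun.
Verifying each rule — rule 1 ✓; rule 2 ✓; rule 3 ✓; rule 4 ✓.

verb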